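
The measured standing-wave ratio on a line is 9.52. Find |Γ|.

|Γ| = (S − 1)/(S + 1) = (9.52 − 1)/(9.52 + 1) = 8.52/10.5

|Γ| ≈ 0.81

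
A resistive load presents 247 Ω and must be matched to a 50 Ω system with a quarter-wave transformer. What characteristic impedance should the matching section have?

Z_qwt = √(Z_0·R_L) = √(50 × 247) = √12350

Z_qwt ≈ 111 Ω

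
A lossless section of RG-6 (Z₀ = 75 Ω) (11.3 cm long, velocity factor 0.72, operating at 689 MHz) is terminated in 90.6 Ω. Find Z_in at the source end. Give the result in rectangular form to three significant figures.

Z_in ≈ 71.3 + j13.3 Ω

λ = v/f = 0.72·c / 689 MHz = 0.313 m
βl = 2π·l/λ = 2π × 0.36 = 130°
tan(βl) = tan(130°) = -1.2
Z_in = Z_0·(Z_L + jZ_0·tanβl)/(Z_0 + jZ_L·tanβl)
     = 75·(90.6 − j90.1)/(75 − j109)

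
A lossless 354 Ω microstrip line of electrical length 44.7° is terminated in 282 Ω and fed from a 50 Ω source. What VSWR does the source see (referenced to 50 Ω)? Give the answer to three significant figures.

tan(βl) = 0.99
Z_in = Z_0·(Z_L + jZ_0·tanβl)/(Z_0 + jZ_L·tanβl) = 344 + j78.9 Ω
Γ_s = (Z_in − Z_s)/(Z_in + Z_s) = (294 + j78.9)/(394 + j78.9), |Γ_s| = 0.758
VSWR = (1 + |Γ_s|)/(1 − |Γ_s|)

VSWR ≈ 7.25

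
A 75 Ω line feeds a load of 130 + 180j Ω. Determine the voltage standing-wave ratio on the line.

VSWR ≈ 5.45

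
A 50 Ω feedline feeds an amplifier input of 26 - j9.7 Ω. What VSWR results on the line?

Γ = (Z_L − Z_0)/(Z_L + Z_0) = (-24 − j9.7)/(76 − j9.7)
|Γ| = 25.9/76.6 = 0.338
VSWR = (1 + |Γ|)/(1 − |Γ|) = 1.34/0.662

VSWR ≈ 2.02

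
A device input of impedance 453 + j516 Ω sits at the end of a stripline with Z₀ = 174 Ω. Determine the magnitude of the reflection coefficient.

Γ = (Z_L − Z_0)/(Z_L + Z_0) = (279 + j516)/(627 + j516)
|Γ| = 587/812

|Γ| ≈ 0.722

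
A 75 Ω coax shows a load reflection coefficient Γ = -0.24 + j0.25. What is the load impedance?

Z_L ≈ 41.2 + j23.4 Ω

Z_L = Z_0·(1 + Γ)/(1 − Γ) = 75·(0.76 + j0.25)/(1.24 − j0.25)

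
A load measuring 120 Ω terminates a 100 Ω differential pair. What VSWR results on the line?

For a purely resistive load, VSWR = R_L/Z_0 or Z_0/R_L (whichever > 1) = 120/100

VSWR ≈ 1.2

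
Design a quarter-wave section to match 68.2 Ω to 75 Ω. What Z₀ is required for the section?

Z_qwt ≈ 71.5 Ω

Z_qwt = √(Z_0·R_L) = √(75 × 68.2) = √5115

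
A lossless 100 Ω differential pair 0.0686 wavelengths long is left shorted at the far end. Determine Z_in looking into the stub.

βl = 2π × 0.0686 = 24.7°
tan(βl) = 0.46
For a shorted stub, Z_in = jZ_0·tan(βl)

Z_in ≈ +j46 Ω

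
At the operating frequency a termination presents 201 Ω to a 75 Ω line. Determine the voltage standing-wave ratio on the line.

VSWR ≈ 2.68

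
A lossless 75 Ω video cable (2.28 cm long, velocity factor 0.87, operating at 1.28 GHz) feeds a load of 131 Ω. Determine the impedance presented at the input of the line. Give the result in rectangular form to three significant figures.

Z_in ≈ 70.6 − j40.9 Ω

λ = v/f = 0.87·c / 1.28 GHz = 0.204 m
βl = 2π·l/λ = 2π × 0.112 = 40.3°
tan(βl) = tan(40.3°) = 0.847
Z_in = Z_0·(Z_L + jZ_0·tanβl)/(Z_0 + jZ_L·tanβl)
     = 75·(131 + j63.5)/(75 + j111)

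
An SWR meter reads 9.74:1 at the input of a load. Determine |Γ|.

|Γ| ≈ 0.814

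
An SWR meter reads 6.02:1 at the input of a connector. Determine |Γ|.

|Γ| ≈ 0.715

|Γ| = (S − 1)/(S + 1) = (6.02 − 1)/(6.02 + 1) = 5.02/7.02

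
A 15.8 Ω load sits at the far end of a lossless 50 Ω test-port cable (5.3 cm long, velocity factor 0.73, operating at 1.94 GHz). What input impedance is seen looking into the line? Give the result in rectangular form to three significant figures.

Z_in ≈ 16.3 − j8.7 Ω

λ = v/f = 0.73·c / 1.94 GHz = 0.113 m
βl = 2π·l/λ = 2π × 0.469 = 169°
tan(βl) = tan(169°) = -0.194
Z_in = Z_0·(Z_L + jZ_0·tanβl)/(Z_0 + jZ_L·tanβl)
     = 50·(15.8 − j9.7)/(50 − j3.07)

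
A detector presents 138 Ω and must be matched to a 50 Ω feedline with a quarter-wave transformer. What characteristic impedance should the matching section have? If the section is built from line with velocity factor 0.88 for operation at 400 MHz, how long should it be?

Z_qwt ≈ 83.1 Ω; length ≈ 16.5 cm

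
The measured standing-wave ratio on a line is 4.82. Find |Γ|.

|Γ| ≈ 0.656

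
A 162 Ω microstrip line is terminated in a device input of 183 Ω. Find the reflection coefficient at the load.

Γ = (Z_L − Z_0)/(Z_L + Z_0) = (183 − 162)/(183 + 162) = 21/345

Γ = 0.0609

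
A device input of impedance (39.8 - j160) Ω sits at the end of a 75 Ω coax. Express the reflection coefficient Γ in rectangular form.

Γ = (Z_L − Z_0)/(Z_L + Z_0) = (-35.2 − j160)/(114.8 − j160)

Γ ≈ 0.556 − j0.619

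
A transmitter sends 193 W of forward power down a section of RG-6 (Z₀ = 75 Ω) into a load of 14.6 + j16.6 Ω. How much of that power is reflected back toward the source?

|Γ| = |(-60.4 + j16.6)/(89.6 + j16.6)| = 0.687
|Γ|² = 0.473
P_refl = |Γ|²·P_inc = 91.2 W, P_del = (1 − |Γ|²)·P_inc = 102 W

P_reflected ≈ 91.2 W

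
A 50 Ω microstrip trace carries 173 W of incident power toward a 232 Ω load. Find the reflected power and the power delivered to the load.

P_reflected ≈ 72.1 W; P_delivered ≈ 101 W

Γ = (232 − 50)/(232 + 50) = 0.645
|Γ|² = 0.417
P_refl = |Γ|²·P_inc = 72.1 W, P_del = (1 − |Γ|²)·P_inc = 101 W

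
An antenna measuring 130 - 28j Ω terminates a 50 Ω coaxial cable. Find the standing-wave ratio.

VSWR ≈ 2.74

Γ = (Z_L − Z_0)/(Z_L + Z_0) = (80 − j28)/(180 − j28)
|Γ| = 84.8/182 = 0.465
VSWR = (1 + |Γ|)/(1 − |Γ|) = 1.47/0.535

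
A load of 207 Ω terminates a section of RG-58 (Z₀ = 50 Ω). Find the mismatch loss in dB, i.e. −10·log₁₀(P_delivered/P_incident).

mismatch loss ≈ 2.03 dB

Γ = (207 − 50)/(207 + 50) = 0.611
|Γ|² = 0.373, so P_del/P_inc = 1 − |Γ|² = 0.627
ML = −10·log₁₀(1 − |Γ|²)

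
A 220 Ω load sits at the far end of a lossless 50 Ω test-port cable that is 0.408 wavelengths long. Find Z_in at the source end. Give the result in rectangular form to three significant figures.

βl = 2π × 0.408 = 147°
tan(βl) = tan(147°) = -0.652
Z_in = Z_0·(Z_L + jZ_0·tanβl)/(Z_0 + jZ_L·tanβl)
     = 50·(220 − j32.6)/(50 − j144)

Z_in ≈ 33.9 + j64.8 Ω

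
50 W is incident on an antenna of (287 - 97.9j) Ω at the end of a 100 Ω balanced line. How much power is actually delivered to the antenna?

|Γ| = |(187 − j97.9)/(387 − j97.9)| = 0.529
|Γ|² = 0.28
P_refl = |Γ|²·P_inc = 14 W, P_del = (1 − |Γ|²)·P_inc = 36 W

P_delivered ≈ 36 W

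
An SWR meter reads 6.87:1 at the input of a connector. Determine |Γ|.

|Γ| = (S − 1)/(S + 1) = (6.87 − 1)/(6.87 + 1) = 5.87/7.87

|Γ| ≈ 0.746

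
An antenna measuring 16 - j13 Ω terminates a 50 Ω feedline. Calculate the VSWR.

VSWR ≈ 3.36

Γ = (Z_L − Z_0)/(Z_L + Z_0) = (-34 − j13)/(66 − j13)
|Γ| = 36.4/67.3 = 0.541
VSWR = (1 + |Γ|)/(1 − |Γ|) = 1.54/0.459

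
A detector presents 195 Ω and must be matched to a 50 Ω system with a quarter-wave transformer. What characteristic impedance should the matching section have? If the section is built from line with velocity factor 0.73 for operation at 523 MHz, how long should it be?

Z_qwt = √(Z_0·R_L) = √(50 × 195) = √9750
λ = 0.73·c/f = 0.419 m, so l = λ/4 = 0.105 m

Z_qwt ≈ 98.7 Ω; length ≈ 10.5 cm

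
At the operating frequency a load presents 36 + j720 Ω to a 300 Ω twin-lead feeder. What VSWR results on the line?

VSWR ≈ 56.4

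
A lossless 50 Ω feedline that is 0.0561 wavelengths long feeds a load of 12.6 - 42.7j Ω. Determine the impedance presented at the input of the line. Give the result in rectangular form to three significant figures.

βl = 2π × 0.0561 = 20.2°
tan(βl) = tan(20.2°) = 0.368
Z_in = Z_0·(Z_L + jZ_0·tanβl)/(Z_0 + jZ_L·tanβl)
     = 50·(12.6 − j24.3)/(65.7 + j4.63)

Z_in ≈ 8.24 − j19.1 Ω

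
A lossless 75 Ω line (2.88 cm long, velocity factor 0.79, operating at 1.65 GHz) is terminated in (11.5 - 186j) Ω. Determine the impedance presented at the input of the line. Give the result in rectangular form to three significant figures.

Z_in ≈ 1.61 + j5.34 Ω

λ = v/f = 0.79·c / 1.65 GHz = 0.144 m
βl = 2π·l/λ = 2π × 0.201 = 72.2°
tan(βl) = tan(72.2°) = 3.11
Z_in = Z_0·(Z_L + jZ_0·tanβl)/(Z_0 + jZ_L·tanβl)
     = 75·(11.5 + j47.3)/(654 + j35.8)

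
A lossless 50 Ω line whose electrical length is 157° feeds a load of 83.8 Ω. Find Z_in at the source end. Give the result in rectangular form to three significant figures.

Z_in ≈ 65.7 + j25.5 Ω

tan(βl) = tan(157°) = -0.424
Z_in = Z_0·(Z_L + jZ_0·tanβl)/(Z_0 + jZ_L·tanβl)
     = 50·(83.8 − j21.2)/(50 − j35.6)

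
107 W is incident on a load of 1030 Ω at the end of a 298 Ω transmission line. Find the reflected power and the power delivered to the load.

P_reflected ≈ 32.5 W; P_delivered ≈ 74.5 W

Γ = (1030 − 298)/(1030 + 298) = 0.551
|Γ|² = 0.304
P_refl = |Γ|²·P_inc = 32.5 W, P_del = (1 − |Γ|²)·P_inc = 74.5 W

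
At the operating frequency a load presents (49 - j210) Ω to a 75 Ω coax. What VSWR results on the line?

Γ = (Z_L − Z_0)/(Z_L + Z_0) = (-26 − j210)/(124 − j210)
|Γ| = 212/244 = 0.868
VSWR = (1 + |Γ|)/(1 − |Γ|) = 1.87/0.132

VSWR ≈ 14.1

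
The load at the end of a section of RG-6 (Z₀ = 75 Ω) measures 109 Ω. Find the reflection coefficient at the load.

Γ = (Z_L − Z_0)/(Z_L + Z_0) = (109 − 75)/(109 + 75) = 34/184

Γ = 0.185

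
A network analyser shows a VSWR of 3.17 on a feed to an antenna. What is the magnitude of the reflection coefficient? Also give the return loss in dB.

|Γ| ≈ 0.52; return loss ≈ 5.67 dB

|Γ| = (S − 1)/(S + 1) = (3.17 − 1)/(3.17 + 1) = 2.17/4.17
RL = −20·log₁₀|Γ| = −20·log₁₀(0.52)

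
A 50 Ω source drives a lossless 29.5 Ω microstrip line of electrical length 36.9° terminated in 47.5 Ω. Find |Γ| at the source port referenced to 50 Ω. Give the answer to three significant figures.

|Γ| ≈ 0.3

tan(βl) = 0.751
Z_in = Z_0·(Z_L + jZ_0·tanβl)/(Z_0 + jZ_L·tanβl) = 30.2 − j14.3 Ω
Γ_s = (Z_in − Z_s)/(Z_in + Z_s) = (-19.8 − j14.3)/(80.2 − j14.3), |Γ_s| = 0.3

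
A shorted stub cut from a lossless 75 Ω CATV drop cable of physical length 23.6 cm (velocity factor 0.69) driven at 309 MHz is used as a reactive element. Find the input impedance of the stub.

Z_in ≈ −j100 Ω

λ = v/f = 0.69·c / 309 MHz = 0.67 m
βl = 2π·l/λ = 2π × 0.352 = 127°
tan(βl) = -1.34
For a shorted stub, Z_in = jZ_0·tan(βl)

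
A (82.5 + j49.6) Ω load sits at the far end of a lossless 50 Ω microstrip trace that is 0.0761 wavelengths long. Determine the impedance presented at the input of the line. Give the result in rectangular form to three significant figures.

βl = 2π × 0.0761 = 27.4°
tan(βl) = tan(27.4°) = 0.518
Z_in = Z_0·(Z_L + jZ_0·tanβl)/(Z_0 + jZ_L·tanβl)
     = 50·(82.5 + j75.5)/(24.3 + j42.8)

Z_in ≈ 108 − j35 Ω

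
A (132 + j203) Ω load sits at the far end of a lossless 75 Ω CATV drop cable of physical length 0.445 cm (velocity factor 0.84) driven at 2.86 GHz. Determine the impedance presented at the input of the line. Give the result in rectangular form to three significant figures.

λ = v/f = 0.84·c / 2.86 GHz = 0.0881 m
βl = 2π·l/λ = 2π × 0.0505 = 18.2°
tan(βl) = tan(18.2°) = 0.328
Z_in = Z_0·(Z_L + jZ_0·tanβl)/(Z_0 + jZ_L·tanβl)
     = 75·(132 + j228)/(8.33 + j43.4)

Z_in ≈ 422 − j147 Ω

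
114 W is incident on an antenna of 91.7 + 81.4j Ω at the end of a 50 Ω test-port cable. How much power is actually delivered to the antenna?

|Γ| = |(41.7 + j81.4)/(141.7 + j81.4)| = 0.56
|Γ|² = 0.313
P_refl = |Γ|²·P_inc = 35.7 W, P_del = (1 − |Γ|²)·P_inc = 78.3 W

P_delivered ≈ 78.3 W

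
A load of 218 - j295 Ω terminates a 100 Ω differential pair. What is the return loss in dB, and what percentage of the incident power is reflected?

RL ≈ 2.7 dB; 53.7% of incident power reflected

Γ = (118 − j295)/(318 − j295), |Γ| = 0.732
RL = −20·log₁₀(0.732) = 2.7 dB
P_refl/P_inc = |Γ|² = 0.537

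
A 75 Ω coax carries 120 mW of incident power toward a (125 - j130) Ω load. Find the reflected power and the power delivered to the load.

|Γ| = |(50 − j130)/(200 − j130)| = 0.584
|Γ|² = 0.341
P_refl = |Γ|²·P_inc = 40.9 mW, P_del = (1 − |Γ|²)·P_inc = 79.1 mW

P_reflected ≈ 40.9 mW; P_delivered ≈ 79.1 mW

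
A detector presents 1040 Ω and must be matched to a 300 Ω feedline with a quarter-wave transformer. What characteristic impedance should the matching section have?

Z_qwt ≈ 559 Ω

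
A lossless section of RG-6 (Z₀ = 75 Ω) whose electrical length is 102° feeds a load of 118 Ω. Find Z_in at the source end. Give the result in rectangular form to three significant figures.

Z_in ≈ 48.9 + j9.33 Ω

tan(βl) = tan(102°) = -4.7
Z_in = Z_0·(Z_L + jZ_0·tanβl)/(Z_0 + jZ_L·tanβl)
     = 75·(118 − j353)/(75 − j555)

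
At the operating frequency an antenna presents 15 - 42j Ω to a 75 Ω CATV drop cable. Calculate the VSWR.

VSWR ≈ 6.62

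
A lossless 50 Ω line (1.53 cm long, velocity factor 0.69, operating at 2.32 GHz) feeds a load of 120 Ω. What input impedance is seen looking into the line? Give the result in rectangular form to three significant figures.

λ = v/f = 0.69·c / 2.32 GHz = 0.0892 m
βl = 2π·l/λ = 2π × 0.171 = 61.7°
tan(βl) = tan(61.7°) = 1.86
Z_in = Z_0·(Z_L + jZ_0·tanβl)/(Z_0 + jZ_L·tanβl)
     = 50·(120 + j93)/(50 + j223)

Z_in ≈ 25.6 − j21.2 Ω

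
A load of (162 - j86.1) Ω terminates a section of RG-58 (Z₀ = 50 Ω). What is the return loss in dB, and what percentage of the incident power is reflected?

Γ = (112 − j86.1)/(212 − j86.1), |Γ| = 0.617
RL = −20·log₁₀(0.617) = 4.19 dB
P_refl/P_inc = |Γ|² = 0.381

RL ≈ 4.19 dB; 38.1% of incident power reflected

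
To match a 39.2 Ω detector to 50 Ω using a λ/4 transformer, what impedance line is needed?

Z_qwt ≈ 44.3 Ω

Z_qwt = √(Z_0·R_L) = √(50 × 39.2) = √1960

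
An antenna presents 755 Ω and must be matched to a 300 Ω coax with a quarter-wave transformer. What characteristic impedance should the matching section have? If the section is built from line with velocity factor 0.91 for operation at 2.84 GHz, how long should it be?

Z_qwt = √(Z_0·R_L) = √(300 × 755) = √226500
λ = 0.91·c/f = 0.0961 m, so l = λ/4 = 0.024 m

Z_qwt ≈ 476 Ω; length ≈ 2.4 cm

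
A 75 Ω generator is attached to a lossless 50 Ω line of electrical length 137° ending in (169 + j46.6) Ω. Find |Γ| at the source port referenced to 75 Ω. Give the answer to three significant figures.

|Γ| ≈ 0.612

tan(βl) = -0.933
Z_in = Z_0·(Z_L + jZ_0·tanβl)/(Z_0 + jZ_L·tanβl) = 23.5 + j39.7 Ω
Γ_s = (Z_in − Z_s)/(Z_in + Z_s) = (-51.5 + j39.7)/(98.5 + j39.7), |Γ_s| = 0.612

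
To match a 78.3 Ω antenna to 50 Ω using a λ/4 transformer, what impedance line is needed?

Z_qwt = √(Z_0·R_L) = √(50 × 78.3) = √3915

Z_qwt ≈ 62.6 Ω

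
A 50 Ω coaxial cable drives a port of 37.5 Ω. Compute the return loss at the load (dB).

RL ≈ 16.9 dB

Γ = (37.5 − 50)/(37.5 + 50) = -0.143
RL = −20·log₁₀|Γ| = −20·log₁₀(0.143)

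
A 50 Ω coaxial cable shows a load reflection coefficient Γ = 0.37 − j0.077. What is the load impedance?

Z_L = Z_0·(1 + Γ)/(1 − Γ) = 50·(1.37 − j0.077)/(0.63 + j0.077)

Z_L ≈ 106 − j19.1 Ω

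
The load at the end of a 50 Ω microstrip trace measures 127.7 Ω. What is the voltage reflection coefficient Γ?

Γ = (Z_L − Z_0)/(Z_L + Z_0) = (127.7 − 50)/(127.7 + 50) = 77.7/177.7

Γ = 0.437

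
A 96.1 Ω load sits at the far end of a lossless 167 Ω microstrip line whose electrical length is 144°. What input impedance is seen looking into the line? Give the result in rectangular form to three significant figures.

Z_in ≈ 125 − j69.1 Ω

tan(βl) = tan(144°) = -0.727
Z_in = Z_0·(Z_L + jZ_0·tanβl)/(Z_0 + jZ_L·tanβl)
     = 167·(96.1 − j121)/(167 − j69.8)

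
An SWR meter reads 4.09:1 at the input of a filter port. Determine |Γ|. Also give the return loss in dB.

|Γ| = (S − 1)/(S + 1) = (4.09 − 1)/(4.09 + 1) = 3.09/5.09
RL = −20·log₁₀|Γ| = −20·log₁₀(0.607)

|Γ| ≈ 0.607; return loss ≈ 4.34 dB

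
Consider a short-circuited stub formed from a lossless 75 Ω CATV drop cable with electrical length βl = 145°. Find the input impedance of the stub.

Z_in ≈ −j52.5 Ω

tan(βl) = -0.7
For a short-circuited stub, Z_in = jZ_0·tan(βl)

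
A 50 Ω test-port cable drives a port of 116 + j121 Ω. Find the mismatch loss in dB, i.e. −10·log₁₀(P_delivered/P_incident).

mismatch loss ≈ 2.6 dB

Γ = (66 + j121)/(166 + j121), |Γ| = 0.671
|Γ|² = 0.45, so P_del/P_inc = 1 − |Γ|² = 0.55
ML = −10·log₁₀(1 − |Γ|²)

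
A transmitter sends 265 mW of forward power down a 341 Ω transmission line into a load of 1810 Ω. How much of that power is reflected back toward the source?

P_reflected ≈ 124 mW

Γ = (1810 − 341)/(1810 + 341) = 0.683
|Γ|² = 0.466
P_refl = |Γ|²·P_inc = 124 mW, P_del = (1 − |Γ|²)·P_inc = 141 mW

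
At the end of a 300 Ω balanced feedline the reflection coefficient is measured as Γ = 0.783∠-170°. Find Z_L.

Z_L ≈ 36.8 − j25.9 Ω

Z_L = Z_0·(1 + Γ)/(1 − Γ) = 300·(0.229 − j0.136)/(1.77 + j0.136)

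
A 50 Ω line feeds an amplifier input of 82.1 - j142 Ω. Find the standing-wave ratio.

VSWR ≈ 7.02

Γ = (Z_L − Z_0)/(Z_L + Z_0) = (32.1 − j142)/(132.1 − j142)
|Γ| = 146/194 = 0.751
VSWR = (1 + |Γ|)/(1 − |Γ|) = 1.75/0.249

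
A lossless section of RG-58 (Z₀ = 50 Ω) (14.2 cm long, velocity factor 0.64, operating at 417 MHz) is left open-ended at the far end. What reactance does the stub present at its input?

λ = v/f = 0.64·c / 417 MHz = 0.46 m
βl = 2π·l/λ = 2π × 0.308 = 111°
tan(βl) = -2.6
For an open-ended stub, Z_in = −jZ_0·cot(βl) = −jZ_0/tan(βl)

X_in ≈ 19.2 Ω (inductive)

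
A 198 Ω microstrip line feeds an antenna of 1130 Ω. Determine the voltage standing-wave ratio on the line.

VSWR ≈ 5.71

For a purely resistive load, VSWR = R_L/Z_0 or Z_0/R_L (whichever > 1) = 1130/198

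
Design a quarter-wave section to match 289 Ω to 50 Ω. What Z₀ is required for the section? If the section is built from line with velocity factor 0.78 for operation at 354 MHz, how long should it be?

Z_qwt = √(Z_0·R_L) = √(50 × 289) = √14450
λ = 0.78·c/f = 0.661 m, so l = λ/4 = 0.165 m

Z_qwt ≈ 120 Ω; length ≈ 16.5 cm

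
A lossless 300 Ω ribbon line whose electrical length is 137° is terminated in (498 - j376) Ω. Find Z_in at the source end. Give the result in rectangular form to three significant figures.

Z_in ≈ 384 + j364 Ω

tan(βl) = tan(137°) = -0.933
Z_in = Z_0·(Z_L + jZ_0·tanβl)/(Z_0 + jZ_L·tanβl)
     = 300·(498 − j656)/(-50.6 − j464)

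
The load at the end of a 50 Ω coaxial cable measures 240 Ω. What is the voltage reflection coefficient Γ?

Γ = (Z_L − Z_0)/(Z_L + Z_0) = (240 − 50)/(240 + 50) = 190/290

Γ = 0.655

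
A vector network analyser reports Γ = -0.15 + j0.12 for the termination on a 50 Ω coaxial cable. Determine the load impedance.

Z_L = Z_0·(1 + Γ)/(1 − Γ) = 50·(0.85 + j0.12)/(1.15 − j0.12)

Z_L ≈ 36 + j8.98 Ω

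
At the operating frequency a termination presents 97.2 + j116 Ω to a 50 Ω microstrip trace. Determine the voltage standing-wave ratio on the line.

VSWR ≈ 5.03

Γ = (Z_L − Z_0)/(Z_L + Z_0) = (47.2 + j116)/(147.2 + j116)
|Γ| = 125/187 = 0.668
VSWR = (1 + |Γ|)/(1 − |Γ|) = 1.67/0.332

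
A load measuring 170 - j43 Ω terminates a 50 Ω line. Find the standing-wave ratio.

Γ = (Z_L − Z_0)/(Z_L + Z_0) = (120 − j43)/(220 − j43)
|Γ| = 127/224 = 0.569
VSWR = (1 + |Γ|)/(1 − |Γ|) = 1.57/0.431

VSWR ≈ 3.64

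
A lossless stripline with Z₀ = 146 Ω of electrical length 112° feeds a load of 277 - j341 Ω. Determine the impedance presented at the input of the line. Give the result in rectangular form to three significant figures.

Z_in ≈ 44 + j104 Ω

tan(βl) = tan(112°) = -2.48
Z_in = Z_0·(Z_L + jZ_0·tanβl)/(Z_0 + jZ_L·tanβl)
     = 146·(277 − j702)/(-698 − j686)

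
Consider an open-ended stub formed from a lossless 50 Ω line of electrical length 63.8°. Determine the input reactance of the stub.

X_in ≈ -24.6 Ω (capacitive)

tan(βl) = 2.03
For an open-ended stub, Z_in = −jZ_0·cot(βl) = −jZ_0/tan(βl)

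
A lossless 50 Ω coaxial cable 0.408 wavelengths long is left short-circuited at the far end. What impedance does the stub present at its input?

βl = 2π × 0.408 = 147°
tan(βl) = -0.652
For a short-circuited stub, Z_in = jZ_0·tan(βl)

Z_in ≈ −j32.6 Ω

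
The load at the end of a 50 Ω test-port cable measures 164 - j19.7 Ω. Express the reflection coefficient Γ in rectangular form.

Γ ≈ 0.537 − j0.0427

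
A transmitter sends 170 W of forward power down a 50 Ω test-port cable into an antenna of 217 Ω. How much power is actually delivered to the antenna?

P_delivered ≈ 103 W

Γ = (217 − 50)/(217 + 50) = 0.625
|Γ|² = 0.391
P_refl = |Γ|²·P_inc = 66.5 W, P_del = (1 − |Γ|²)·P_inc = 103 W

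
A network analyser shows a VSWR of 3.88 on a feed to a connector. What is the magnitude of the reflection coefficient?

|Γ| ≈ 0.59

|Γ| = (S − 1)/(S + 1) = (3.88 − 1)/(3.88 + 1) = 2.88/4.88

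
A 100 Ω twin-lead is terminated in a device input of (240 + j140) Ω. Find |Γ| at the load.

Γ = (Z_L − Z_0)/(Z_L + Z_0) = (140 + j140)/(340 + j140)
|Γ| = 198/368

|Γ| ≈ 0.538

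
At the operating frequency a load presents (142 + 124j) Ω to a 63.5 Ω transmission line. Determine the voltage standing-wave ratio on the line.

VSWR ≈ 4.15

Γ = (Z_L − Z_0)/(Z_L + Z_0) = (78.5 + j124)/(205.5 + j124)
|Γ| = 147/240 = 0.611
VSWR = (1 + |Γ|)/(1 − |Γ|) = 1.61/0.389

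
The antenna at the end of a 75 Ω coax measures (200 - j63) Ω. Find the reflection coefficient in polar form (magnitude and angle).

Γ = (Z_L − Z_0)/(Z_L + Z_0) = (125 − j63)/(275 − j63)
|Γ| = 140/282 = 0.496

Γ ≈ 0.496 ∠ -13.8°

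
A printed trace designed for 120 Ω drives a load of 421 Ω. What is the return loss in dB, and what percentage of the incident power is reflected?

Γ = (421 − 120)/(421 + 120) = 0.556
RL = −20·log₁₀(0.556) = 5.09 dB
P_refl/P_inc = |Γ|² = 0.31

RL ≈ 5.09 dB; 31% of incident power reflected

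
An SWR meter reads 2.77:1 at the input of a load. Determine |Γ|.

|Γ| ≈ 0.469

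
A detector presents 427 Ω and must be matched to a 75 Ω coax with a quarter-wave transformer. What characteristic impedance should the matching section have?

Z_qwt ≈ 179 Ω

Z_qwt = √(Z_0·R_L) = √(75 × 427) = √32020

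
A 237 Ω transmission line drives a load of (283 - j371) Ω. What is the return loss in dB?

Γ = (46 − j371)/(520 − j371), |Γ| = 0.585
RL = −20·log₁₀|Γ| = −20·log₁₀(0.585)

RL ≈ 4.65 dB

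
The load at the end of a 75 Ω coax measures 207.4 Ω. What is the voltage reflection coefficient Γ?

Γ = (Z_L − Z_0)/(Z_L + Z_0) = (207.4 − 75)/(207.4 + 75) = 132.4/282.4

Γ = 0.469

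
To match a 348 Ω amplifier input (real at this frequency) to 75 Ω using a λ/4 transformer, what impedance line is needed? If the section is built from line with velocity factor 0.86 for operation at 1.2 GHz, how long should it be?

Z_qwt = √(Z_0·R_L) = √(75 × 348) = √26100
λ = 0.86·c/f = 0.215 m, so l = λ/4 = 0.0537 m

Z_qwt ≈ 162 Ω; length ≈ 5.38 cm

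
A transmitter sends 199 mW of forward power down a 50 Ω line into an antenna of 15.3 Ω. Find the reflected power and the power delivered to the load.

P_reflected ≈ 56.2 mW; P_delivered ≈ 143 mW

Γ = (15.3 − 50)/(15.3 + 50) = -0.531
|Γ|² = 0.282
P_refl = |Γ|²·P_inc = 56.2 mW, P_del = (1 − |Γ|²)·P_inc = 143 mW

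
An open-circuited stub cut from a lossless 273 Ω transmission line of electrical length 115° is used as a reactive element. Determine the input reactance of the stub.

X_in ≈ 127 Ω (inductive)

tan(βl) = -2.14
For an open-circuited stub, Z_in = −jZ_0·cot(βl) = −jZ_0/tan(βl)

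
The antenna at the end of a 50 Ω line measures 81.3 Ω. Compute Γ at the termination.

Γ = (Z_L − Z_0)/(Z_L + Z_0) = (81.3 − 50)/(81.3 + 50) = 31.3/131.3

Γ = 0.238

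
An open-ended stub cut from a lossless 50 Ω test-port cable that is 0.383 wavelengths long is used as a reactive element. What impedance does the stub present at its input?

Z_in ≈ +j55.3 Ω

βl = 2π × 0.383 = 138°
tan(βl) = -0.904
For an open-ended stub, Z_in = −jZ_0·cot(βl) = −jZ_0/tan(βl)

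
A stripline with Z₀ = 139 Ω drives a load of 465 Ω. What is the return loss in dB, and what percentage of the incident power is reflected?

Γ = (465 − 139)/(465 + 139) = 0.54
RL = −20·log₁₀(0.54) = 5.36 dB
P_refl/P_inc = |Γ|² = 0.291

RL ≈ 5.36 dB; 29.1% of incident power reflected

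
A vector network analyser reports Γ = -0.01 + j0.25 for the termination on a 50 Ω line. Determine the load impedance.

Z_L ≈ 43.3 + j23.1 Ω

Z_L = Z_0·(1 + Γ)/(1 − Γ) = 50·(0.99 + j0.25)/(1.01 − j0.25)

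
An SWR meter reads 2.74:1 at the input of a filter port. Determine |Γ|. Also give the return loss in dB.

|Γ| = (S − 1)/(S + 1) = (2.74 − 1)/(2.74 + 1) = 1.74/3.74
RL = −20·log₁₀|Γ| = −20·log₁₀(0.465)

|Γ| ≈ 0.465; return loss ≈ 6.65 dB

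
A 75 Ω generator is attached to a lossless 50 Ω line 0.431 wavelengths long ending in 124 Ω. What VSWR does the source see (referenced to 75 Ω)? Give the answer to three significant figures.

VSWR ≈ 2.08

βl = 2π × 0.431 = 155°
tan(βl) = -0.463
Z_in = Z_0·(Z_L + jZ_0·tanβl)/(Z_0 + jZ_L·tanβl) = 65 + j51.4 Ω
Γ_s = (Z_in − Z_s)/(Z_in + Z_s) = (-10 + j51.4)/(140 + j51.4), |Γ_s| = 0.351
VSWR = (1 + |Γ_s|)/(1 − |Γ_s|)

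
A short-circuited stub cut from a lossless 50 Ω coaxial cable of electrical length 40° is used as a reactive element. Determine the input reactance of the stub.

X_in ≈ 42 Ω (inductive)

tan(βl) = 0.839
For a short-circuited stub, Z_in = jZ_0·tan(βl)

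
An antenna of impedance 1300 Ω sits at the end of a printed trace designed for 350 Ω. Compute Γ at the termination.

Γ = 0.576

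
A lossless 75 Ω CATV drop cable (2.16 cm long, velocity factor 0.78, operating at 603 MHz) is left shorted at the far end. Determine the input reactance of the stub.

λ = v/f = 0.78·c / 603 MHz = 0.388 m
βl = 2π·l/λ = 2π × 0.0557 = 20°
tan(βl) = 0.365
For a shorted stub, Z_in = jZ_0·tan(βl)

X_in ≈ 27.4 Ω (inductive)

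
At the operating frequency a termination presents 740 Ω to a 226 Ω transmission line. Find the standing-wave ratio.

VSWR ≈ 3.27

Γ = (740 − 226)/(740 + 226) = 0.532
VSWR = (1 + 0.532)/(1 − 0.532)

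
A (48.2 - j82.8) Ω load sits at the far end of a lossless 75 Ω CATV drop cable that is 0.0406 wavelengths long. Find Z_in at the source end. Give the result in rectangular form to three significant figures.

Z_in ≈ 30.5 − j53.1 Ω

βl = 2π × 0.0406 = 14.6°
tan(βl) = tan(14.6°) = 0.261
Z_in = Z_0·(Z_L + jZ_0·tanβl)/(Z_0 + jZ_L·tanβl)
     = 75·(48.2 − j63.2)/(96.6 + j12.6)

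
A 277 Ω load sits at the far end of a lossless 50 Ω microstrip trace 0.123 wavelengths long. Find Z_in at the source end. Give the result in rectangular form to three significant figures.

Z_in ≈ 17.9 − j48 Ω

βl = 2π × 0.123 = 44.3°
tan(βl) = tan(44.3°) = 0.975
Z_in = Z_0·(Z_L + jZ_0·tanβl)/(Z_0 + jZ_L·tanβl)
     = 50·(277 + j48.8)/(50 + j270)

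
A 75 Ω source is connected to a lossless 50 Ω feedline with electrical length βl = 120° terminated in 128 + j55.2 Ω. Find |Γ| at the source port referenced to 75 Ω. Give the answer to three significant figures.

|Γ| ≈ 0.626

tan(βl) = -1.73
Z_in = Z_0·(Z_L + jZ_0·tanβl)/(Z_0 + jZ_L·tanβl) = 18.2 + j16.9 Ω
Γ_s = (Z_in − Z_s)/(Z_in + Z_s) = (-56.8 + j16.9)/(93.2 + j16.9), |Γ_s| = 0.626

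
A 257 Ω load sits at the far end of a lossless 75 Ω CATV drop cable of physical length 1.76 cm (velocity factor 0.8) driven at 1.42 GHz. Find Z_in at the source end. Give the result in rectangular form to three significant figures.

λ = v/f = 0.8·c / 1.42 GHz = 0.169 m
βl = 2π·l/λ = 2π × 0.104 = 37.5°
tan(βl) = tan(37.5°) = 0.767
Z_in = Z_0·(Z_L + jZ_0·tanβl)/(Z_0 + jZ_L·tanβl)
     = 75·(257 + j57.5)/(75 + j197)

Z_in ≈ 51.6 − j78.1 Ω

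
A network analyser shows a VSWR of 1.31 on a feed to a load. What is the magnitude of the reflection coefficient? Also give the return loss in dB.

|Γ| = (S − 1)/(S + 1) = (1.31 − 1)/(1.31 + 1) = 0.31/2.31
RL = −20·log₁₀|Γ| = −20·log₁₀(0.134)

|Γ| ≈ 0.134; return loss ≈ 17.4 dB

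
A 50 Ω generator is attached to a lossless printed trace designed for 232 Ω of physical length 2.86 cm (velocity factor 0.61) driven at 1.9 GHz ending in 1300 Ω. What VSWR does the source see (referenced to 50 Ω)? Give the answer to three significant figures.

VSWR ≈ 3.8

λ = v/f = 0.61·c / 1.9 GHz = 0.0963 m
βl = 2π·l/λ = 2π × 0.297 = 107°
tan(βl) = -3.29
Z_in = Z_0·(Z_L + jZ_0·tanβl)/(Z_0 + jZ_L·tanβl) = 45.1 + j68 Ω
Γ_s = (Z_in − Z_s)/(Z_in + Z_s) = (-4.91 + j68)/(95.1 + j68), |Γ_s| = 0.583
VSWR = (1 + |Γ_s|)/(1 − |Γ_s|)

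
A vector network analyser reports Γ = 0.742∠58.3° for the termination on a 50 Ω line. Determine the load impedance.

Z_L = Z_0·(1 + Γ)/(1 − Γ) = 50·(1.39 + j0.631)/(0.61 − j0.631)

Z_L ≈ 29.2 + j81.9 Ω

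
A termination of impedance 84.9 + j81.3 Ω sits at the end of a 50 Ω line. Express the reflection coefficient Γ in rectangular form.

Γ ≈ 0.456 + j0.328

Γ = (Z_L − Z_0)/(Z_L + Z_0) = (34.9 + j81.3)/(134.9 + j81.3)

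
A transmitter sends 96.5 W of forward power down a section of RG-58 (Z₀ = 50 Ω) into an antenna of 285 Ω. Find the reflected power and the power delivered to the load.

P_reflected ≈ 47.5 W; P_delivered ≈ 49 W

Γ = (285 − 50)/(285 + 50) = 0.701
|Γ|² = 0.492
P_refl = |Γ|²·P_inc = 47.5 W, P_del = (1 − |Γ|²)·P_inc = 49 W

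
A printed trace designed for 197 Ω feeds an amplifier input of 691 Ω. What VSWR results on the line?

VSWR ≈ 3.51

Γ = (691 − 197)/(691 + 197) = 0.556
VSWR = (1 + 0.556)/(1 − 0.556)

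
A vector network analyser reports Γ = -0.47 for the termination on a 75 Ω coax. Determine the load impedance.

Z_L = Z_0·(1 + Γ)/(1 − Γ) = 75·(0.53)/(1.47)

Z_L ≈ 27 Ω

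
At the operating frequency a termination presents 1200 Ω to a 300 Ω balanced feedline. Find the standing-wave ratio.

VSWR ≈ 4

For a purely resistive load, VSWR = R_L/Z_0 or Z_0/R_L (whichever > 1) = 1200/300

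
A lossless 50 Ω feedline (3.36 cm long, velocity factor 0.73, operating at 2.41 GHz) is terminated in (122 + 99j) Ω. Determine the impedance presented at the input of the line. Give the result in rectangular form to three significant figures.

Z_in ≈ 15.8 + j27.9 Ω

λ = v/f = 0.73·c / 2.41 GHz = 0.0909 m
βl = 2π·l/λ = 2π × 0.37 = 133°
tan(βl) = tan(133°) = -1.07
Z_in = Z_0·(Z_L + jZ_0·tanβl)/(Z_0 + jZ_L·tanβl)
     = 50·(122 + j45.6)/(156 − j130)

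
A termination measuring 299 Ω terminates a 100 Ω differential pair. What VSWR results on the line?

VSWR ≈ 2.99

For a purely resistive load, VSWR = R_L/Z_0 or Z_0/R_L (whichever > 1) = 299/100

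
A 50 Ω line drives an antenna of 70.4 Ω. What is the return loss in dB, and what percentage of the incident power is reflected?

Γ = (70.4 − 50)/(70.4 + 50) = 0.169
RL = −20·log₁₀(0.169) = 15.4 dB
P_refl/P_inc = |Γ|² = 0.0287

RL ≈ 15.4 dB; 2.87% of incident power reflected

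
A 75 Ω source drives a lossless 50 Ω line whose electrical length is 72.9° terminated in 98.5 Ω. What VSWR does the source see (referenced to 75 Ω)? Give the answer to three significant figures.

tan(βl) = 3.25
Z_in = Z_0·(Z_L + jZ_0·tanβl)/(Z_0 + jZ_L·tanβl) = 27.1 − j11.1 Ω
Γ_s = (Z_in − Z_s)/(Z_in + Z_s) = (-47.9 − j11.1)/(102 − j11.1), |Γ_s| = 0.479
VSWR = (1 + |Γ_s|)/(1 − |Γ_s|)

VSWR ≈ 2.84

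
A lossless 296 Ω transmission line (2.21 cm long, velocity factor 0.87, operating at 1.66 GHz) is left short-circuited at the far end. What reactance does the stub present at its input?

λ = v/f = 0.87·c / 1.66 GHz = 0.157 m
βl = 2π·l/λ = 2π × 0.141 = 50.6°
tan(βl) = 1.22
For a short-circuited stub, Z_in = jZ_0·tan(βl)

X_in ≈ 360 Ω (inductive)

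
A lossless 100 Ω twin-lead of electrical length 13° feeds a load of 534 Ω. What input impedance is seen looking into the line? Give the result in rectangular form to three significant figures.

tan(βl) = tan(13°) = 0.231
Z_in = Z_0·(Z_L + jZ_0·tanβl)/(Z_0 + jZ_L·tanβl)
     = 100·(534 + j23.1)/(100 + j123)

Z_in ≈ 223 − j252 Ω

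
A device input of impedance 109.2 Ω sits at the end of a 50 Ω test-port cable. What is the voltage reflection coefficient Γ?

Γ = (Z_L − Z_0)/(Z_L + Z_0) = (109.2 − 50)/(109.2 + 50) = 59.2/159.2

Γ = 0.372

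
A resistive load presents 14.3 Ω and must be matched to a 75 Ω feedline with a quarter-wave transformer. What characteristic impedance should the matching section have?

Z_qwt ≈ 32.7 Ω

Z_qwt = √(Z_0·R_L) = √(75 × 14.3) = √1072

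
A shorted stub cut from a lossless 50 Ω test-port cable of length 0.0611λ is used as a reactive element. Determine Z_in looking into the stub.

βl = 2π × 0.0611 = 22°
tan(βl) = 0.404
For a shorted stub, Z_in = jZ_0·tan(βl)

Z_in ≈ +j20.2 Ω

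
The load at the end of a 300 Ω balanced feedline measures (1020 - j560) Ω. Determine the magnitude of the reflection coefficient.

|Γ| ≈ 0.636

Γ = (Z_L − Z_0)/(Z_L + Z_0) = (720 − j560)/(1320 − j560)
|Γ| = 912/1430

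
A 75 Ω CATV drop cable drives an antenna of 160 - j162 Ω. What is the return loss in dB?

Γ = (85 − j162)/(235 − j162), |Γ| = 0.641
RL = −20·log₁₀|Γ| = −20·log₁₀(0.641)

RL ≈ 3.86 dB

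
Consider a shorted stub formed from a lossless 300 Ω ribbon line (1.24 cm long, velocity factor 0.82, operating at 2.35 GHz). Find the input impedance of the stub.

Z_in ≈ +j276 Ω

λ = v/f = 0.82·c / 2.35 GHz = 0.105 m
βl = 2π·l/λ = 2π × 0.118 = 42.6°
tan(βl) = 0.921
For a shorted stub, Z_in = jZ_0·tan(βl)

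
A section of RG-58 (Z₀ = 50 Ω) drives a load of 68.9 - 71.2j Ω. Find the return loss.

RL ≈ 5.49 dB

Γ = (18.9 − j71.2)/(118.9 − j71.2), |Γ| = 0.532
RL = −20·log₁₀|Γ| = −20·log₁₀(0.532)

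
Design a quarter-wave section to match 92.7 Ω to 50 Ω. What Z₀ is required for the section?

Z_qwt ≈ 68.1 Ω

Z_qwt = √(Z_0·R_L) = √(50 × 92.7) = √4635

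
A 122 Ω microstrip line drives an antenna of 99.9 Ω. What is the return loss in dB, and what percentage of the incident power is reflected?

RL ≈ 20 dB; 0.992% of incident power reflected

Γ = (99.9 − 122)/(99.9 + 122) = -0.0996
RL = −20·log₁₀(0.0996) = 20 dB
P_refl/P_inc = |Γ|² = 0.00992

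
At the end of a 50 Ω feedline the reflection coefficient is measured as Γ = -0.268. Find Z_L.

Z_L = Z_0·(1 + Γ)/(1 − Γ) = 50·(0.732)/(1.27)

Z_L ≈ 28.9 Ω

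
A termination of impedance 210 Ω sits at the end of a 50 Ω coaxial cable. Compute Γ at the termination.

Γ = (Z_L − Z_0)/(Z_L + Z_0) = (210 − 50)/(210 + 50) = 160/260

Γ = 0.615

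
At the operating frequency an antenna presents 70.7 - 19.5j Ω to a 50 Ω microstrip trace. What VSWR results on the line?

Γ = (Z_L − Z_0)/(Z_L + Z_0) = (20.7 − j19.5)/(120.7 − j19.5)
|Γ| = 28.4/122 = 0.233
VSWR = (1 + |Γ|)/(1 − |Γ|) = 1.23/0.767

VSWR ≈ 1.61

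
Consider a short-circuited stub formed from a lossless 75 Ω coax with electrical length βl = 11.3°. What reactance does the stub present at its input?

tan(βl) = 0.2
For a short-circuited stub, Z_in = jZ_0·tan(βl)

X_in ≈ 15 Ω (inductive)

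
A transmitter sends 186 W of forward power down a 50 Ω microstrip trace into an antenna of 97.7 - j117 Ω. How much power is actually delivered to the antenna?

P_delivered ≈ 102 W

|Γ| = |(47.7 − j117)/(147.7 − j117)| = 0.671
|Γ|² = 0.45
P_refl = |Γ|²·P_inc = 83.6 W, P_del = (1 − |Γ|²)·P_inc = 102 W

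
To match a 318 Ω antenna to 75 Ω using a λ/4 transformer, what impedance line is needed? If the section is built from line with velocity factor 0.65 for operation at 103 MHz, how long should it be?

Z_qwt ≈ 154 Ω; length ≈ 47.3 cm

Z_qwt = √(Z_0·R_L) = √(75 × 318) = √23850
λ = 0.65·c/f = 1.89 m, so l = λ/4 = 0.473 m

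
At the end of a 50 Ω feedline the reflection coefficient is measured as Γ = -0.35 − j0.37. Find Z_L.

Z_L ≈ 18.9 − j18.9 Ω

Z_L = Z_0·(1 + Γ)/(1 − Γ) = 50·(0.65 − j0.37)/(1.35 + j0.37)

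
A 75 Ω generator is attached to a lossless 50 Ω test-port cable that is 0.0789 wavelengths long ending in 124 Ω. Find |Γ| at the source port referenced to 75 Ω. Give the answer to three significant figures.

βl = 2π × 0.0789 = 28.4°
tan(βl) = 0.541
Z_in = Z_0·(Z_L + jZ_0·tanβl)/(Z_0 + jZ_L·tanβl) = 57.3 − j49.8 Ω
Γ_s = (Z_in − Z_s)/(Z_in + Z_s) = (-17.7 − j49.8)/(132 − j49.8), |Γ_s| = 0.374

|Γ| ≈ 0.374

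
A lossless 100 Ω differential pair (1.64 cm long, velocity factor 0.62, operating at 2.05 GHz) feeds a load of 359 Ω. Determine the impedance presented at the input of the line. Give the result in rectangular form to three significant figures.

Z_in ≈ 33.3 − j42.2 Ω

λ = v/f = 0.62·c / 2.05 GHz = 0.0907 m
βl = 2π·l/λ = 2π × 0.181 = 65.1°
tan(βl) = tan(65.1°) = 2.15
Z_in = Z_0·(Z_L + jZ_0·tanβl)/(Z_0 + jZ_L·tanβl)
     = 100·(359 + j215)/(100 + j772)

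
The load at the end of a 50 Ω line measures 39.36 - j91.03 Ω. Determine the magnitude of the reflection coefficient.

Γ = (Z_L − Z_0)/(Z_L + Z_0) = (-10.64 − j91.03)/(89.36 − j91.03)
|Γ| = 91.6/128

|Γ| ≈ 0.718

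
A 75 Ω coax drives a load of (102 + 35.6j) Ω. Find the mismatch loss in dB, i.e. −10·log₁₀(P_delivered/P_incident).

mismatch loss ≈ 0.274 dB

Γ = (27 + j35.6)/(177 + j35.6), |Γ| = 0.247
|Γ|² = 0.0612, so P_del/P_inc = 1 − |Γ|² = 0.939
ML = −10·log₁₀(1 − |Γ|²)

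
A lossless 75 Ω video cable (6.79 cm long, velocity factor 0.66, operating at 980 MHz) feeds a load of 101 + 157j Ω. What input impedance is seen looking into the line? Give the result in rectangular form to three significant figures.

Z_in ≈ 15.2 + j14.7 Ω

λ = v/f = 0.66·c / 980 MHz = 0.202 m
βl = 2π·l/λ = 2π × 0.336 = 121°
tan(βl) = tan(121°) = -1.67
Z_in = Z_0·(Z_L + jZ_0·tanβl)/(Z_0 + jZ_L·tanβl)
     = 75·(101 + j32.1)/(336 − j168)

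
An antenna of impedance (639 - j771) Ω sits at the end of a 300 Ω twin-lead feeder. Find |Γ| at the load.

Γ = (Z_L − Z_0)/(Z_L + Z_0) = (339 − j771)/(939 − j771)
|Γ| = 842/1210

|Γ| ≈ 0.693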